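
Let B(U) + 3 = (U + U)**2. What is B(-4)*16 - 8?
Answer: 968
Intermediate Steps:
B(U) = -3 + 4*U**2 (B(U) = -3 + (U + U)**2 = -3 + (2*U)**2 = -3 + 4*U**2)
B(-4)*16 - 8 = (-3 + 4*(-4)**2)*16 - 8 = (-3 + 4*16)*16 - 8 = (-3 + 64)*16 - 8 = 61*16 - 8 = 976 - 8 = 968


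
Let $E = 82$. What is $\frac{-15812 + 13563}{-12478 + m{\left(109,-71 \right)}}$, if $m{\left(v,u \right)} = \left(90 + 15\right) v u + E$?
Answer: $\frac{2249}{824991} \approx 0.0027261$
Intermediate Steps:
$m{\left(v,u \right)} = 82 + 105 u v$ ($m{\left(v,u \right)} = \left(90 + 15\right) v u + 82 = 105 v u + 82 = 105 u v + 82 = 82 + 105 u v$)
$\frac{-15812 + 13563}{-12478 + m{\left(109,-71 \right)}} = \frac{-15812 + 13563}{-12478 + \left(82 + 105 \left(-71\right) 109\right)} = - \frac{2249}{-12478 + \left(82 - 812595\right)} = - \frac{2249}{-12478 - 812513} = - \frac{2249}{-824991} = \left(-2249\right) \left(- \frac{1}{824991}\right) = \frac{2249}{824991}$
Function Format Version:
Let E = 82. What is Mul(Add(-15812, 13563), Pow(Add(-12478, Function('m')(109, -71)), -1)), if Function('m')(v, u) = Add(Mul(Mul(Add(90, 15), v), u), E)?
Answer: Rational(2249, 824991) ≈ 0.0027261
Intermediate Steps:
Function('m')(v, u) = Add(82, Mul(105, u, v)) (Function('m')(v, u) = Add(Mul(Mul(Add(90, 15), v), u), 82) = Add(Mul(Mul(105, v), u), 82) = Add(Mul(105, u, v), 82) = Add(82, Mul(105, u, v)))
Mul(Add(-15812, 13563), Pow(Add(-12478, Function('m')(109, -71)), -1)) = Mul(Add(-15812, 13563), Pow(Add(-12478, Add(82, Mul(105, -71, 109))), -1)) = Mul(-2249, Pow(Add(-12478, Add(82, -812595)), -1)) = Mul(-2249, Pow(Add(-12478, -812513), -1)) = Mul(-2249, Pow(-824991, -1)) = Mul(-2249, Rational(-1, 824991)) = Rational(2249, 824991)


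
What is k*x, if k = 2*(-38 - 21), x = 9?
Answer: -1062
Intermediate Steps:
k = -118 (k = 2*(-59) = -118)
k*x = -118*9 = -1062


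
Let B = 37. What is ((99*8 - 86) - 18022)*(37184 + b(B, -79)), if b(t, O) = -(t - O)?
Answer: -641869488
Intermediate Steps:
b(t, O) = O - t
((99*8 - 86) - 18022)*(37184 + b(B, -79)) = ((99*8 - 86) - 18022)*(37184 + (-79 - 1*37)) = ((792 - 86) - 18022)*(37184 + (-79 - 37)) = (706 - 18022)*(37184 - 116) = -17316*37068 = -641869488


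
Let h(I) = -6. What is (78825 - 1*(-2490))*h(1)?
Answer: -487890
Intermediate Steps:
(78825 - 1*(-2490))*h(1) = (78825 - 1*(-2490))*(-6) = (78825 + 2490)*(-6) = 81315*(-6) = -487890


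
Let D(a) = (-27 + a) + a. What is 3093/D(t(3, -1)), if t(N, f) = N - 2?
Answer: -3093/25 ≈ -123.72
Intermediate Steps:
t(N, f) = -2 + N
D(a) = -27 + 2*a
3093/D(t(3, -1)) = 3093/(-27 + 2*(-2 + 3)) = 3093/(-27 + 2*1) = 3093/(-27 + 2) = 3093/(-25) = 3093*(-1/25) = -3093/25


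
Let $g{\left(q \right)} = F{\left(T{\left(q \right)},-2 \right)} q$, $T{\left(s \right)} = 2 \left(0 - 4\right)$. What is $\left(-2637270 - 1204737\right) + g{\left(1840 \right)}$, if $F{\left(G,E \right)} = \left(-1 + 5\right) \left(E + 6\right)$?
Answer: $-3812567$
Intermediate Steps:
$T{\left(s \right)} = -8$ ($T{\left(s \right)} = 2 \left(-4\right) = -8$)
$F{\left(G,E \right)} = 24 + 4 E$ ($F{\left(G,E \right)} = 4 \left(6 + E\right) = 24 + 4 E$)
$g{\left(q \right)} = 16 q$ ($g{\left(q \right)} = \left(24 + 4 \left(-2\right)\right) q = \left(24 - 8\right) q = 16 q$)
$\left(-2637270 - 1204737\right) + g{\left(1840 \right)} = \left(-2637270 - 1204737\right) + 16 \cdot 1840 = \left(-2637270 - 1204737\right) + 29440 = -3842007 + 29440 = -3812567$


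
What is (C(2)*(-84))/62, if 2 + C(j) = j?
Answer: 0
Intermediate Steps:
C(j) = -2 + j
(C(2)*(-84))/62 = ((-2 + 2)*(-84))/62 = (0*(-84))*(1/62) = 0*(1/62) = 0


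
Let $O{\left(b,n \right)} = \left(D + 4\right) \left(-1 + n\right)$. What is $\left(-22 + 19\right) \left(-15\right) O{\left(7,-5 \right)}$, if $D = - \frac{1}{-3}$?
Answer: $-1170$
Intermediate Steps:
$D = \frac{1}{3}$ ($D = \left(-1\right) \left(- \frac{1}{3}\right) = \frac{1}{3} \approx 0.33333$)
$O{\left(b,n \right)} = - \frac{13}{3} + \frac{13 n}{3}$ ($O{\left(b,n \right)} = \left(\frac{1}{3} + 4\right) \left(-1 + n\right) = \frac{13 \left(-1 + n\right)}{3} = - \frac{13}{3} + \frac{13 n}{3}$)
$\left(-22 + 19\right) \left(-15\right) O{\left(7,-5 \right)} = \left(-22 + 19\right) \left(-15\right) \left(- \frac{13}{3} + \frac{13}{3} \left(-5\right)\right) = \left(-3\right) \left(-15\right) \left(- \frac{13}{3} - \frac{65}{3}\right) = 45 \left(-26\right) = -1170$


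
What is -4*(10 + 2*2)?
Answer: -56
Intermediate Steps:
-4*(10 + 2*2) = -4*(10 + 4) = -4*14 = -56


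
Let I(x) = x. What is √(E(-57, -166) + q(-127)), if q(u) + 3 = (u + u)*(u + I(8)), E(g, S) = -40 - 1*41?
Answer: √30142 ≈ 173.61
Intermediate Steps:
E(g, S) = -81 (E(g, S) = -40 - 41 = -81)
q(u) = -3 + 2*u*(8 + u) (q(u) = -3 + (u + u)*(u + 8) = -3 + (2*u)*(8 + u) = -3 + 2*u*(8 + u))
√(E(-57, -166) + q(-127)) = √(-81 + (-3 + 2*(-127)² + 16*(-127))) = √(-81 + (-3 + 2*16129 - 2032)) = √(-81 + (-3 + 32258 - 2032)) = √(-81 + 30223) = √30142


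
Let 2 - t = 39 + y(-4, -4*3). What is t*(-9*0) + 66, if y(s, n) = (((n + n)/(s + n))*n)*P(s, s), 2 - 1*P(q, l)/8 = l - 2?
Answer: 66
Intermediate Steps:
P(q, l) = 32 - 8*l (P(q, l) = 16 - 8*(l - 2) = 16 - 8*(-2 + l) = 16 + (16 - 8*l) = 32 - 8*l)
y(s, n) = 2*n²*(32 - 8*s)/(n + s) (y(s, n) = (((n + n)/(s + n))*n)*(32 - 8*s) = (((2*n)/(n + s))*n)*(32 - 8*s) = ((2*n/(n + s))*n)*(32 - 8*s) = (2*n²/(n + s))*(32 - 8*s) = 2*n²*(32 - 8*s)/(n + s))
t = 1115 (t = 2 - (39 + 16*(-4*3)²*(4 - 1*(-4))/(-4*3 - 4)) = 2 - (39 + 16*(-12)²*(4 + 4)/(-12 - 4)) = 2 - (39 + 16*144*8/(-16)) = 2 - (39 + 16*144*(-1/16)*8) = 2 - (39 - 1152) = 2 - 1*(-1113) = 2 + 1113 = 1115)
t*(-9*0) + 66 = 1115*(-9*0) + 66 = 1115*0 + 66 = 0 + 66 = 66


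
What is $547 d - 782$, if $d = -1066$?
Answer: $-583884$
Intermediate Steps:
$547 d - 782 = 547 \left(-1066\right) - 782 = -583102 - 782 = -583884$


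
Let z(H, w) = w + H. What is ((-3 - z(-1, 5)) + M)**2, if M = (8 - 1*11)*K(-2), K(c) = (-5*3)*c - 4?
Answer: 7225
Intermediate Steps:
z(H, w) = H + w
K(c) = -4 - 15*c (K(c) = -15*c - 4 = -4 - 15*c)
M = -78 (M = (8 - 1*11)*(-4 - 15*(-2)) = (8 - 11)*(-4 + 30) = -3*26 = -78)
((-3 - z(-1, 5)) + M)**2 = ((-3 - (-1 + 5)) - 78)**2 = ((-3 - 1*4) - 78)**2 = ((-3 - 4) - 78)**2 = (-7 - 78)**2 = (-85)**2 = 7225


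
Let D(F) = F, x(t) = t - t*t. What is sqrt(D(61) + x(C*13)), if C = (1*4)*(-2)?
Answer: I*sqrt(10859) ≈ 104.21*I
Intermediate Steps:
C = -8 (C = 4*(-2) = -8)
x(t) = t - t**2
sqrt(D(61) + x(C*13)) = sqrt(61 + (-8*13)*(1 - (-8)*13)) = sqrt(61 - 104*(1 - 1*(-104))) = sqrt(61 - 104*(1 + 104)) = sqrt(61 - 104*105) = sqrt(61 - 10920) = sqrt(-10859) = I*sqrt(10859)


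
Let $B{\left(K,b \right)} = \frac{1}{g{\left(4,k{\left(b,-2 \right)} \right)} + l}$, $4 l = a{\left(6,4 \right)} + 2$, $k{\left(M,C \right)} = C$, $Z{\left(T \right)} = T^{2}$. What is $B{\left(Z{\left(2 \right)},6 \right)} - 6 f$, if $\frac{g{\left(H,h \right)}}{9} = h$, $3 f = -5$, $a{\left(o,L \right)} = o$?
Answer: $\frac{159}{16} \approx 9.9375$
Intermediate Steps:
$f = - \frac{5}{3}$ ($f = \frac{1}{3} \left(-5\right) = - \frac{5}{3} \approx -1.6667$)
$g{\left(H,h \right)} = 9 h$
$l = 2$ ($l = \frac{6 + 2}{4} = \frac{1}{4} \cdot 8 = 2$)
$B{\left(K,b \right)} = - \frac{1}{16}$ ($B{\left(K,b \right)} = \frac{1}{9 \left(-2\right) + 2} = \frac{1}{-18 + 2} = \frac{1}{-16} = - \frac{1}{16}$)
$B{\left(Z{\left(2 \right)},6 \right)} - 6 f = - \frac{1}{16} - -10 = - \frac{1}{16} + 10 = \frac{159}{16}$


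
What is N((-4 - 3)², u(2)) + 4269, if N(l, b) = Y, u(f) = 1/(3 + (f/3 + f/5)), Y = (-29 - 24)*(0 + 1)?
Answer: 4216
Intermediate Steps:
Y = -53 (Y = -53*1 = -53)
u(f) = 1/(3 + 8*f/15) (u(f) = 1/(3 + (f*(⅓) + f*(⅕))) = 1/(3 + (f/3 + f/5)) = 1/(3 + 8*f/15))
N(l, b) = -53
N((-4 - 3)², u(2)) + 4269 = -53 + 4269 = 4216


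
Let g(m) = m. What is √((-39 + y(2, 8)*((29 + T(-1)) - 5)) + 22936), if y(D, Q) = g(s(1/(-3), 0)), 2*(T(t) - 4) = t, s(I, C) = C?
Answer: √22897 ≈ 151.32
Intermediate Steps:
T(t) = 4 + t/2
y(D, Q) = 0
√((-39 + y(2, 8)*((29 + T(-1)) - 5)) + 22936) = √((-39 + 0*((29 + (4 + (½)*(-1))) - 5)) + 22936) = √((-39 + 0*((29 + (4 - ½)) - 5)) + 22936) = √((-39 + 0*((29 + 7/2) - 5)) + 22936) = √((-39 + 0*(65/2 - 5)) + 22936) = √((-39 + 0*(55/2)) + 22936) = √((-39 + 0) + 22936) = √(-39 + 22936) = √22897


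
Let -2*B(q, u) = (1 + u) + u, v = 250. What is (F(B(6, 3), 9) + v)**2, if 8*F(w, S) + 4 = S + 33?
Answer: 1038361/16 ≈ 64898.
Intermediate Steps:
B(q, u) = -1/2 - u (B(q, u) = -((1 + u) + u)/2 = -(1 + 2*u)/2 = -1/2 - u)
F(w, S) = 29/8 + S/8 (F(w, S) = -1/2 + (S + 33)/8 = -1/2 + (33 + S)/8 = -1/2 + (33/8 + S/8) = 29/8 + S/8)
(F(B(6, 3), 9) + v)**2 = ((29/8 + (1/8)*9) + 250)**2 = ((29/8 + 9/8) + 250)**2 = (19/4 + 250)**2 = (1019/4)**2 = 1038361/16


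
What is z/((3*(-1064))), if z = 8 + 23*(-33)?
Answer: 751/3192 ≈ 0.23528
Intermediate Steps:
z = -751 (z = 8 - 759 = -751)
z/((3*(-1064))) = -751/(3*(-1064)) = -751/(-3192) = -751*(-1/3192) = 751/3192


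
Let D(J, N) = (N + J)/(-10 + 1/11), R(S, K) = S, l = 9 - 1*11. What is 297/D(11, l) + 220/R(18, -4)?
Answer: -2833/9 ≈ -314.78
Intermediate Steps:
l = -2 (l = 9 - 11 = -2)
D(J, N) = -11*J/109 - 11*N/109 (D(J, N) = (J + N)/(-10 + 1/11) = (J + N)/(-109/11) = (J + N)*(-11/109) = -11*J/109 - 11*N/109)
297/D(11, l) + 220/R(18, -4) = 297/(-11/109*11 - 11/109*(-2)) + 220/18 = 297/(-121/109 + 22/109) + 220*(1/18) = 297/(-99/109) + 110/9 = 297*(-109/99) + 110/9 = -327 + 110/9 = -2833/9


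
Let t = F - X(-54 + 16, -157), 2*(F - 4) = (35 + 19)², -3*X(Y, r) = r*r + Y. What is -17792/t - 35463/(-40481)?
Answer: -1132393245/1173827557 ≈ -0.96470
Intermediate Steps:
X(Y, r) = -Y/3 - r²/3 (X(Y, r) = -(r*r + Y)/3 = -(r² + Y)/3 = -(Y + r²)/3 = -Y/3 - r²/3)
F = 1462 (F = 4 + (35 + 19)²/2 = 4 + (½)*54² = 4 + (½)*2916 = 4 + 1458 = 1462)
t = 28997/3 (t = 1462 - (-(-54 + 16)/3 - ⅓*(-157)²) = 1462 - (-⅓*(-38) - ⅓*24649) = 1462 - (38/3 - 24649/3) = 1462 - 1*(-24611/3) = 1462 + 24611/3 = 28997/3 ≈ 9665.7)
-17792/t - 35463/(-40481) = -17792/28997/3 - 35463/(-40481) = -17792*3/28997 - 35463*(-1/40481) = -53376/28997 + 35463/40481 = -1132393245/1173827557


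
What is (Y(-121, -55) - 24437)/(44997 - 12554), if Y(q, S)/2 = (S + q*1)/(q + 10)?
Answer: -2712155/3601173 ≈ -0.75313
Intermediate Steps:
Y(q, S) = 2*(S + q)/(10 + q) (Y(q, S) = 2*((S + q*1)/(q + 10)) = 2*((S + q)/(10 + q)) = 2*(S + q)/(10 + q))
(Y(-121, -55) - 24437)/(44997 - 12554) = (2*(-55 - 121)/(10 - 121) - 24437)/(44997 - 12554) = (2*(-176)/(-111) - 24437)/32443 = (2*(-1/111)*(-176) - 24437)*(1/32443) = (352/111 - 24437)*(1/32443) = -2712155/111*1/32443 = -2712155/3601173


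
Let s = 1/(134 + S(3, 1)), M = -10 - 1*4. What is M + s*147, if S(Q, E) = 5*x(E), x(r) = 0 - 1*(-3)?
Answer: -1939/149 ≈ -13.013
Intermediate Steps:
M = -14 (M = -10 - 4 = -14)
x(r) = 3 (x(r) = 0 + 3 = 3)
S(Q, E) = 15 (S(Q, E) = 5*3 = 15)
s = 1/149 (s = 1/(134 + 15) = 1/149 ≈ 0.0067114)
M + s*147 = -14 + (1/149)*147 = -14 + 147/149 = -1939/149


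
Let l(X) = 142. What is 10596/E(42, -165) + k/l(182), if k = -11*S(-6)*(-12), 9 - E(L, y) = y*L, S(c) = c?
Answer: -665176/164223 ≈ -4.0504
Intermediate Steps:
E(L, y) = 9 - L*y (E(L, y) = 9 - y*L = 9 - L*y)
k = -792 (k = -11*(-6)*(-12) = 66*(-12) = -792)
10596/E(42, -165) + k/l(182) = 10596/(9 - 1*42*(-165)) - 792/142 = 10596/(9 + 6930) - 792*1/142 = 10596/6939 - 396/71 = 10596*(1/6939) - 396/71 = 3532/2313 - 396/71 = -665176/164223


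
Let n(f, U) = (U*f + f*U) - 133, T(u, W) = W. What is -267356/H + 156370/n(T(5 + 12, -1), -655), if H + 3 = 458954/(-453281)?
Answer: 142921969244262/2140724069 ≈ 66763.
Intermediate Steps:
H = -1818797/453281 (H = -3 + 458954/(-453281) = -3 + 458954*(-1/453281) = -3 - 458954/453281 = -1818797/453281 ≈ -4.0125)
n(f, U) = -133 + 2*U*f (n(f, U) = (U*f + U*f) - 133 = 2*U*f - 133 = -133 + 2*U*f)
-267356/H + 156370/n(T(5 + 12, -1), -655) = -267356/(-1818797/453281) + 156370/(-133 + 2*(-655)*(-1)) = -267356*(-453281/1818797) + 156370/(-133 + 1310) = 121187395036/1818797 + 156370/1177 = 142921969244262/2140724069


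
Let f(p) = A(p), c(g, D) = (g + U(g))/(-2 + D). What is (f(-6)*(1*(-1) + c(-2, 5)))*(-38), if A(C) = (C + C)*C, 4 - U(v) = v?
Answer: -912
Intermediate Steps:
U(v) = 4 - v
A(C) = 2*C² (A(C) = (2*C)*C = 2*C²)
c(g, D) = 4/(-2 + D) (c(g, D) = (g + (4 - g))/(-2 + D) = 4/(-2 + D))
f(p) = 2*p²
(f(-6)*(1*(-1) + c(-2, 5)))*(-38) = ((2*(-6)²)*(1*(-1) + 4/(-2 + 5)))*(-38) = ((2*36)*(-1 + 4/3))*(-38) = (72*(-1 + 4*(⅓)))*(-38) = (72*(-1 + 4/3))*(-38) = (72*(⅓))*(-38) = 24*(-38) = -912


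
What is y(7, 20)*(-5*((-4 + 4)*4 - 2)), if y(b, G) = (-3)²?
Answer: 90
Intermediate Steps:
y(b, G) = 9
y(7, 20)*(-5*((-4 + 4)*4 - 2)) = 9*(-5*((-4 + 4)*4 - 2)) = 9*(-5*(0*4 - 2)) = 9*(-5*(0 - 2)) = 9*(-5*(-2)) = 9*10 = 90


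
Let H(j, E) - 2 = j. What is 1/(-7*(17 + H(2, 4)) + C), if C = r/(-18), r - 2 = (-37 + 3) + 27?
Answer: -18/2641 ≈ -0.0068156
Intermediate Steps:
r = -5 (r = 2 + ((-37 + 3) + 27) = 2 + (-34 + 27) = 2 - 7 = -5)
H(j, E) = 2 + j
C = 5/18 (C = -5/(-18) = -5*(-1/18) = 5/18 ≈ 0.27778)
1/(-7*(17 + H(2, 4)) + C) = 1/(-7*(17 + (2 + 2)) + 5/18) = 1/(-7*(17 + 4) + 5/18) = 1/(-7*21 + 5/18) = 1/(-147 + 5/18) = 1/(-2641/18) = -18/2641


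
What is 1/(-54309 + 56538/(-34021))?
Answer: -34021/1847703027 ≈ -1.8413e-5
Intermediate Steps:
1/(-54309 + 56538/(-34021)) = 1/(-54309 + 56538*(-1/34021)) = 1/(-54309 - 56538/34021) = 1/(-1847703027/34021) = -34021/1847703027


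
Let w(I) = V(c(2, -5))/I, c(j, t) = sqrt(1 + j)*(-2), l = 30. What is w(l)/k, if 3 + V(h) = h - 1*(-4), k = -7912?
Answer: -1/237360 + sqrt(3)/118680 ≈ 1.0381e-5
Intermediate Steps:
c(j, t) = -2*sqrt(1 + j)
V(h) = 1 + h (V(h) = -3 + (h - 1*(-4)) = -3 + (h + 4) = -3 + (4 + h) = 1 + h)
w(I) = (1 - 2*sqrt(3))/I (w(I) = (1 - 2*sqrt(1 + 2))/I = (1 - 2*sqrt(3))/I)
w(l)/k = ((1 - 2*sqrt(3))/30)/(-7912) = ((1 - 2*sqrt(3))/30)*(-1/7912) = (1/30 - sqrt(3)/15)*(-1/7912) = -1/237360 + sqrt(3)/118680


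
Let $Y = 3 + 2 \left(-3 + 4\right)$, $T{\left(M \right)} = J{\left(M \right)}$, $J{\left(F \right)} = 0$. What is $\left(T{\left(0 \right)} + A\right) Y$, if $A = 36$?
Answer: $180$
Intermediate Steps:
$T{\left(M \right)} = 0$
$Y = 5$ ($Y = 3 + 2 \cdot 1 = 3 + 2 = 5$)
$\left(T{\left(0 \right)} + A\right) Y = \left(0 + 36\right) 5 = 36 \cdot 5 = 180$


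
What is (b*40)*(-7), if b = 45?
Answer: -12600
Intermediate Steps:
(b*40)*(-7) = (45*40)*(-7) = 1800*(-7) = -12600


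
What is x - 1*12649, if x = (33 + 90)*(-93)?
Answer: -24088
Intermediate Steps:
x = -11439 (x = 123*(-93) = -11439)
x - 1*12649 = -11439 - 1*12649 = -11439 - 12649 = -24088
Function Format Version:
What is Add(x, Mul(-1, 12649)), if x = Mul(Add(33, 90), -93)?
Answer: -24088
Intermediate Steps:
x = -11439 (x = Mul(123, -93) = -11439)
Add(x, Mul(-1, 12649)) = Add(-11439, Mul(-1, 12649)) = Add(-11439, -12649) = -24088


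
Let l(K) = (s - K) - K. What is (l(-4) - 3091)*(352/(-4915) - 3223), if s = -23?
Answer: 49203379082/4915 ≈ 1.0011e+7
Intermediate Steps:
l(K) = -23 - 2*K (l(K) = (-23 - K) - K = -23 - 2*K)
(l(-4) - 3091)*(352/(-4915) - 3223) = ((-23 - 2*(-4)) - 3091)*(352/(-4915) - 3223) = ((-23 + 8) - 3091)*(352*(-1/4915) - 3223) = (-15 - 3091)*(-352/4915 - 3223) = -3106*(-15841397/4915) = 49203379082/4915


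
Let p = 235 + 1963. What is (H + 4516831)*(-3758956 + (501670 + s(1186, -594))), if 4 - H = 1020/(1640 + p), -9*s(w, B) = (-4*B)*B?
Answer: -26874272019251850/1919 ≈ -1.4004e+13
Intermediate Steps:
s(w, B) = 4*B²/9 (s(w, B) = -(-4*B)*B/9 = -(-4)*B²/9 = 4*B²/9)
p = 2198
H = 7166/1919 (H = 4 - 1020/(1640 + 2198) = 4 - 1020/3838 = 4 - 1*510/1919 = 4 - 510/1919 = 7166/1919 ≈ 3.7342)
(H + 4516831)*(-3758956 + (501670 + s(1186, -594))) = (7166/1919 + 4516831)*(-3758956 + (501670 + (4/9)*(-594)²)) = 8667805855*(-3758956 + (501670 + (4/9)*352836))/1919 = 8667805855*(-3758956 + (501670 + 156816))/1919 = 8667805855*(-3758956 + 658486)/1919 = (8667805855/1919)*(-3100470) = -26874272019251850/1919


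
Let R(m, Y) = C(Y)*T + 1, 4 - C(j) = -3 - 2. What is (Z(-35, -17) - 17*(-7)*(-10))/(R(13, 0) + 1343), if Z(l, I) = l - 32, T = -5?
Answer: -419/433 ≈ -0.96767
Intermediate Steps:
C(j) = 9 (C(j) = 4 - (-3 - 2) = 4 - 1*(-5) = 4 + 5 = 9)
Z(l, I) = -32 + l
R(m, Y) = -44 (R(m, Y) = 9*(-5) + 1 = -45 + 1 = -44)
(Z(-35, -17) - 17*(-7)*(-10))/(R(13, 0) + 1343) = ((-32 - 35) - 17*(-7)*(-10))/(-44 + 1343) = (-67 + 119*(-10))/1299 = (-67 - 1190)*(1/1299) = -1257*1/1299 = -419/433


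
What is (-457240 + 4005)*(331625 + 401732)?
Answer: -332383059895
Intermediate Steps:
(-457240 + 4005)*(331625 + 401732) = -453235*733357 = -332383059895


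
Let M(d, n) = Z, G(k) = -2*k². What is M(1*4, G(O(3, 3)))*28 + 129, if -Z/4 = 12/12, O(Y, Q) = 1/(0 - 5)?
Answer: 17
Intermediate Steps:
O(Y, Q) = -⅕ (O(Y, Q) = 1/(-5) = -⅕)
Z = -4 (Z = -48/12 = -4*1 = -4)
M(d, n) = -4
M(1*4, G(O(3, 3)))*28 + 129 = -4*28 + 129 = -112 + 129 = 17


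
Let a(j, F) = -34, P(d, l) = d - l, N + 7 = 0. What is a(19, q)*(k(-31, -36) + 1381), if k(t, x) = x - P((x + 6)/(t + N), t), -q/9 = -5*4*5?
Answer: -848334/19 ≈ -44649.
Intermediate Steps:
N = -7 (N = -7 + 0 = -7)
q = 900 (q = -9*(-5*4)*5 = -(-180)*5 = -9*(-100) = 900)
k(t, x) = t + x - (6 + x)/(-7 + t) (k(t, x) = x - ((x + 6)/(t - 7) - t) = x - ((6 + x)/(-7 + t) - t) = x - (-t + (6 + x)/(-7 + t)) = x + (t - (6 + x)/(-7 + t)) = t + x - (6 + x)/(-7 + t))
a(19, q)*(k(-31, -36) + 1381) = -34*((-6 - 1*(-36) + (-7 - 31)*(-31 - 36))/(-7 - 31) + 1381) = -34*((-6 + 36 - 38*(-67))/(-38) + 1381) = -34*(-(-6 + 36 + 2546)/38 + 1381) = -34*(-1/38*2576 + 1381) = -34*(-1288/19 + 1381) = -34*24951/19 = -848334/19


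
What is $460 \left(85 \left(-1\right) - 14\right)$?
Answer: $-45540$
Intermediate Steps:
$460 \left(85 \left(-1\right) - 14\right) = 460 \left(-85 - 14\right) = 460 \left(-99\right) = -45540$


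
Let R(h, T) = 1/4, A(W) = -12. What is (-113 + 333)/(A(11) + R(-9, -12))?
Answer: -880/47 ≈ -18.723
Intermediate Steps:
R(h, T) = 1/4
(-113 + 333)/(A(11) + R(-9, -12)) = (-113 + 333)/(-12 + 1/4) = 220/(-47/4) = 220*(-4/47) = -880/47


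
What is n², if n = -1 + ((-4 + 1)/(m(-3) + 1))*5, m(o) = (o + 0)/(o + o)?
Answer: 121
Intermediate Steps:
m(o) = ½ (m(o) = o/((2*o)) = o*(1/(2*o)) = ½)
n = -11 (n = -1 + ((-4 + 1)/(½ + 1))*5 = -1 - 3/3/2*5 = -1 - 3*⅔*5 = -1 - 2*5 = -1 - 10 = -11)
n² = (-11)² = 121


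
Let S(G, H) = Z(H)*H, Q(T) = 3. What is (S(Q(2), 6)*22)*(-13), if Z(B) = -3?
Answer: 5148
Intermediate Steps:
S(G, H) = -3*H
(S(Q(2), 6)*22)*(-13) = (-3*6*22)*(-13) = -18*22*(-13) = -396*(-13) = 5148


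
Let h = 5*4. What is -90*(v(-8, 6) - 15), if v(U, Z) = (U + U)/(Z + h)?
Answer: 18270/13 ≈ 1405.4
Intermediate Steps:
h = 20
v(U, Z) = 2*U/(20 + Z) (v(U, Z) = (U + U)/(Z + 20) = (2*U)/(20 + Z) = 2*U/(20 + Z))
-90*(v(-8, 6) - 15) = -90*(2*(-8)/(20 + 6) - 15) = -90*(2*(-8)/26 - 15) = -90*(2*(-8)*(1/26) - 15) = -90*(-8/13 - 15) = -90*(-203/13) = 18270/13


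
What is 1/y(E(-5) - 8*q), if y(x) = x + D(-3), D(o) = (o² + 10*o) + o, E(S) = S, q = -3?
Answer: -⅕ ≈ -0.20000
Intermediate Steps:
D(o) = o² + 11*o
y(x) = -24 + x (y(x) = x - 3*(11 - 3) = x - 3*8 = x - 24 = -24 + x)
1/y(E(-5) - 8*q) = 1/(-24 + (-5 - 8*(-3))) = 1/(-24 + (-5 + 24)) = 1/(-24 + 19) = 1/(-5) = -⅕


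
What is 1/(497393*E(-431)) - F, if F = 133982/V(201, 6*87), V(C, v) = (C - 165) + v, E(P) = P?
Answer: -463267363672/1929387447 ≈ -240.11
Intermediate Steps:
V(C, v) = -165 + C + v (V(C, v) = (-165 + C) + v = -165 + C + v)
F = 2161/9 (F = 133982/(-165 + 201 + 6*87) = 133982/(-165 + 201 + 522) = 133982/558 = 133982*(1/558) = 2161/9 ≈ 240.11)
1/(497393*E(-431)) - F = 1/(497393*(-431)) - 1*2161/9 = (1/497393)*(-1/431) - 2161/9 = -1/214376383 - 2161/9 = -463267363672/1929387447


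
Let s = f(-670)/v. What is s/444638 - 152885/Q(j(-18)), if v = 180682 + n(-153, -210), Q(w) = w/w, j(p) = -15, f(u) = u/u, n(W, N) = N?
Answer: -12268212356257359/80244709136 ≈ -1.5289e+5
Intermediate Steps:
f(u) = 1
Q(w) = 1
v = 180472 (v = 180682 - 210 = 180472)
s = 1/180472 ≈ 5.5410e-6
s/444638 - 152885/Q(j(-18)) = (1/180472)/444638 - 152885/1 = (1/180472)*(1/444638) - 152885*1 = 1/80244709136 - 152885 = -12268212356257359/80244709136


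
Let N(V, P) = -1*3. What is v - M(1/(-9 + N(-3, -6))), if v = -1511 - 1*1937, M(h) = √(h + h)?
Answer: -3448 - I*√6/6 ≈ -3448.0 - 0.40825*I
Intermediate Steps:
N(V, P) = -3
M(h) = √2*√h (M(h) = √(2*h) = √2*√h)
v = -3448 (v = -1511 - 1937 = -3448)
v - M(1/(-9 + N(-3, -6))) = -3448 - √2*√(1/(-9 - 3)) = -3448 - √2*√(1/(-12)) = -3448 - √2*√(-1/12) = -3448 - √2*I*√3/6 = -3448 - I*√6/6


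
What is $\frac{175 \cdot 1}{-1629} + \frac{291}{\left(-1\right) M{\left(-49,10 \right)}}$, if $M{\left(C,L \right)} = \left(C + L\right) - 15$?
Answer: $\frac{17207}{3258} \approx 5.2815$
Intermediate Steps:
$M{\left(C,L \right)} = -15 + C + L$
$\frac{175 \cdot 1}{-1629} + \frac{291}{\left(-1\right) M{\left(-49,10 \right)}} = \frac{175 \cdot 1}{-1629} + \frac{291}{\left(-1\right) \left(-15 - 49 + 10\right)} = 175 \left(- \frac{1}{1629}\right) + \frac{291}{\left(-1\right) \left(-54\right)} = - \frac{175}{1629} + \frac{291}{54} = - \frac{175}{1629} + 291 \cdot \frac{1}{54} = - \frac{175}{1629} + \frac{97}{18} = \frac{17207}{3258}$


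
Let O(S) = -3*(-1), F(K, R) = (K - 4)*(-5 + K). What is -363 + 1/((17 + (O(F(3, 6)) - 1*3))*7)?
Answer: -43196/119 ≈ -362.99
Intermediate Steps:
F(K, R) = (-5 + K)*(-4 + K) (F(K, R) = (-4 + K)*(-5 + K) = (-5 + K)*(-4 + K))
O(S) = 3
-363 + 1/((17 + (O(F(3, 6)) - 1*3))*7) = -363 + 1/((17 + (3 - 1*3))*7) = -363 + 1/((17 + (3 - 3))*7) = -363 + 1/((17 + 0)*7) = -363 + 1/(17*7) = -363 + 1/119 = -43196/119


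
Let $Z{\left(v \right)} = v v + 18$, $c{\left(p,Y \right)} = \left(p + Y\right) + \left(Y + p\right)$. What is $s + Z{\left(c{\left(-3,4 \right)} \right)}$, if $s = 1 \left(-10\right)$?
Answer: $12$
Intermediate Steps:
$s = -10$
$c{\left(p,Y \right)} = 2 Y + 2 p$ ($c{\left(p,Y \right)} = \left(Y + p\right) + \left(Y + p\right) = 2 Y + 2 p$)
$Z{\left(v \right)} = 18 + v^{2}$ ($Z{\left(v \right)} = v^{2} + 18 = 18 + v^{2}$)
$s + Z{\left(c{\left(-3,4 \right)} \right)} = -10 + \left(18 + \left(2 \cdot 4 + 2 \left(-3\right)\right)^{2}\right) = -10 + \left(18 + \left(8 - 6\right)^{2}\right) = -10 + \left(18 + 2^{2}\right) = -10 + \left(18 + 4\right) = -10 + 22 = 12$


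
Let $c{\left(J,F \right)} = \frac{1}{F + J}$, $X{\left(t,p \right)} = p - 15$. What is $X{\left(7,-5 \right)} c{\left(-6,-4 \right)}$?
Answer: $2$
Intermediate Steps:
$X{\left(t,p \right)} = -15 + p$
$X{\left(7,-5 \right)} c{\left(-6,-4 \right)} = \frac{-15 - 5}{-4 - 6} = - \frac{20}{-10} = \left(-20\right) \left(- \frac{1}{10}\right) = 2$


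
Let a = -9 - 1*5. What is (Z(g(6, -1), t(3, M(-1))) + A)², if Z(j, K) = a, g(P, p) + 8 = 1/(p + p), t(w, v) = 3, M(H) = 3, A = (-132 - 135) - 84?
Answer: 133225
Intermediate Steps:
A = -351 (A = -267 - 84 = -351)
a = -14 (a = -9 - 5 = -14)
g(P, p) = -8 + 1/(2*p) (g(P, p) = -8 + 1/(p + p) = -8 + 1/(2*p))
Z(j, K) = -14
(Z(g(6, -1), t(3, M(-1))) + A)² = (-14 - 351)² = (-365)² = 133225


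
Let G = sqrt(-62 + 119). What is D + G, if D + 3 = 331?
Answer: 328 + sqrt(57) ≈ 335.55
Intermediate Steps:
D = 328 (D = -3 + 331 = 328)
G = sqrt(57) ≈ 7.5498
D + G = 328 + sqrt(57)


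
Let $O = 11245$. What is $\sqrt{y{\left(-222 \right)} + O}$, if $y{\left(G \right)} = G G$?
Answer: $\sqrt{60529} \approx 246.03$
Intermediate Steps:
$y{\left(G \right)} = G^{2}$
$\sqrt{y{\left(-222 \right)} + O} = \sqrt{\left(-222\right)^{2} + 11245} = \sqrt{49284 + 11245} = \sqrt{60529}$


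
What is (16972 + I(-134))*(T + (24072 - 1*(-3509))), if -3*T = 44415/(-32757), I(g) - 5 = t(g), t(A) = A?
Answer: 5072469443782/10919 ≈ 4.6455e+8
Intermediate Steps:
I(g) = 5 + g
T = 4935/10919 (T = -14805/(-32757) = -14805*(-1)/32757 = -⅓*(-14805/10919) = 4935/10919 ≈ 0.45196)
(16972 + I(-134))*(T + (24072 - 1*(-3509))) = (16972 + (5 - 134))*(4935/10919 + (24072 - 1*(-3509))) = (16972 - 129)*(4935/10919 + (24072 + 3509)) = 16843*(4935/10919 + 27581) = 16843*(301161874/10919) = 5072469443782/10919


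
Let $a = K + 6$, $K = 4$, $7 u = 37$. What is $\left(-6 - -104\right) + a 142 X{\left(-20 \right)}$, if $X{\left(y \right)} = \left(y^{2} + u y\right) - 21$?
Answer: $\frac{2717146}{7} \approx 3.8816 \cdot 10^{5}$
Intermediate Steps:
$u = \frac{37}{7}$ ($u = \frac{1}{7} \cdot 37 = \frac{37}{7} \approx 5.2857$)
$a = 10$ ($a = 4 + 6 = 10$)
$X{\left(y \right)} = -21 + y^{2} + \frac{37 y}{7}$ ($X{\left(y \right)} = \left(y^{2} + \frac{37 y}{7}\right) - 21 = -21 + y^{2} + \frac{37 y}{7}$)
$\left(-6 - -104\right) + a 142 X{\left(-20 \right)} = \left(-6 - -104\right) + 10 \cdot 142 \left(-21 + \left(-20\right)^{2} + \frac{37}{7} \left(-20\right)\right) = \left(-6 + 104\right) + 1420 \left(-21 + 400 - \frac{740}{7}\right) = 98 + 1420 \cdot \frac{1913}{7} = 98 + \frac{2716460}{7} = \frac{2717146}{7}$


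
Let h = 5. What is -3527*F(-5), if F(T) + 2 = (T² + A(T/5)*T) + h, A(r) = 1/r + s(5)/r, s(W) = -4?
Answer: -45851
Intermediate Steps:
A(r) = -3/r (A(r) = 1/r - 4/r = -3/r)
F(T) = -12 + T² (F(T) = -2 + ((T² + (-3*5/T)*T) + 5) = -2 + ((T² + (-15/T)*T) + 5) = -2 + ((T² - 15) + 5) = -2 + ((-15 + T²) + 5) = -2 + (-10 + T²) = -12 + T²)
-3527*F(-5) = -3527*(-12 + (-5)²) = -3527*(-12 + 25) = -3527*13 = -45851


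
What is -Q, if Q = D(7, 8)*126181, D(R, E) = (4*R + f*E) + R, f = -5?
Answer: 630905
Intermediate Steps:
D(R, E) = -5*E + 5*R (D(R, E) = (4*R - 5*E) + R = (-5*E + 4*R) + R = -5*E + 5*R)
Q = -630905 (Q = (-5*8 + 5*7)*126181 = (-40 + 35)*126181 = -5*126181 = -630905)
-Q = -1*(-630905) = 630905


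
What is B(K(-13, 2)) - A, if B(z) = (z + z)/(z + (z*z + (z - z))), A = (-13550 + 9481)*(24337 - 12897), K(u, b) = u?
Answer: 279296159/6 ≈ 4.6549e+7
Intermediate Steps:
A = -46549360 (A = -4069*11440 = -46549360)
B(z) = 2*z/(z + z²) (B(z) = (2*z)/(z + (z² + 0)) = (2*z)/(z + z²) = 2*z/(z + z²))
B(K(-13, 2)) - A = 2/(1 - 13) - 1*(-46549360) = 2/(-12) + 46549360 = 2*(-1/12) + 46549360 = -⅙ + 46549360 = 279296159/6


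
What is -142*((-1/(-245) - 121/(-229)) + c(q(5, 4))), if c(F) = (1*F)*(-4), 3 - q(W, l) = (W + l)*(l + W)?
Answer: -2489918028/56105 ≈ -44380.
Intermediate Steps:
q(W, l) = 3 - (W + l)² (q(W, l) = 3 - (W + l)*(l + W) = 3 - (W + l)*(W + l) = 3 - (W + l)²)
c(F) = -4*F (c(F) = F*(-4) = -4*F)
-142*((-1/(-245) - 121/(-229)) + c(q(5, 4))) = -142*((-1/(-245) - 121/(-229)) - 4*(3 - (5 + 4)²)) = -142*((-1*(-1/245) - 121*(-1/229)) - 4*(3 - 1*9²)) = -142*((1/245 + 121/229) - 4*(3 - 1*81)) = -142*(29874/56105 - 4*(3 - 81)) = -142*(29874/56105 - 4*(-78)) = -142*(29874/56105 + 312) = -142*17534634/56105 = -2489918028/56105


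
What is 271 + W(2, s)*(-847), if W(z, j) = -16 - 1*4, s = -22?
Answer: 17211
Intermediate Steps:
W(z, j) = -20 (W(z, j) = -16 - 4 = -20)
271 + W(2, s)*(-847) = 271 - 20*(-847) = 271 + 16940 = 17211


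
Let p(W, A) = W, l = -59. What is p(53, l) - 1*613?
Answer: -560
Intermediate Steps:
p(53, l) - 1*613 = 53 - 1*613 = 53 - 613 = -560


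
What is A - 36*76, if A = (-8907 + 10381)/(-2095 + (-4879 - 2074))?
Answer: -12378401/4524 ≈ -2736.2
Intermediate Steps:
A = -737/4524 (A = 1474/(-2095 - 6953) = 1474/(-9048) = 1474*(-1/9048) = -737/4524 ≈ -0.16291)
A - 36*76 = -737/4524 - 36*76 = -737/4524 - 1*2736 = -737/4524 - 2736 = -12378401/4524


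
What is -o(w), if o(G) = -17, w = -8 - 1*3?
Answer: 17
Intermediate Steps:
w = -11 (w = -8 - 3 = -11)
-o(w) = -1*(-17) = 17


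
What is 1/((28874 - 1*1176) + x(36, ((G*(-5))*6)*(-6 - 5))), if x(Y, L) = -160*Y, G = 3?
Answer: 1/21938 ≈ 4.5583e-5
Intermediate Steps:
1/((28874 - 1*1176) + x(36, ((G*(-5))*6)*(-6 - 5))) = 1/((28874 - 1*1176) - 160*36) = 1/((28874 - 1176) - 5760) = 1/(27698 - 5760) = 1/21938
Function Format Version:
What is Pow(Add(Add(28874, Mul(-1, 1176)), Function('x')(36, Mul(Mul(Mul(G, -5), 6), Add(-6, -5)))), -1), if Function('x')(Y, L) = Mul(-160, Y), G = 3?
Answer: Rational(1, 21938) ≈ 4.5583e-5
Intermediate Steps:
Pow(Add(Add(28874, Mul(-1, 1176)), Function('x')(36, Mul(Mul(Mul(G, -5), 6), Add(-6, -5)))), -1) = Pow(Add(Add(28874, Mul(-1, 1176)), Mul(-160, 36)), -1) = Pow(Add(Add(28874, -1176), -5760), -1) = Pow(Add(27698, -5760), -1) = Pow(21938, -1) = Rational(1, 21938)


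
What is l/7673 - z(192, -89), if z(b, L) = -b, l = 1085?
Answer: 1474301/7673 ≈ 192.14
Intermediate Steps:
l/7673 - z(192, -89) = 1085/7673 - (-1)*192 = 1085*(1/7673) - 1*(-192) = 1085/7673 + 192 = 1474301/7673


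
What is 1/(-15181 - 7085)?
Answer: -1/22266 ≈ -4.4912e-5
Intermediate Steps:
1/(-15181 - 7085) = 1/(-22266) = -1/22266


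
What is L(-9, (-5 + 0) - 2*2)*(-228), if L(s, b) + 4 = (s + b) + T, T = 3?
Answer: 4332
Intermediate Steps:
L(s, b) = -1 + b + s (L(s, b) = -4 + ((s + b) + 3) = -4 + ((b + s) + 3) = -4 + (3 + b + s) = -1 + b + s)
L(-9, (-5 + 0) - 2*2)*(-228) = (-1 + ((-5 + 0) - 2*2) - 9)*(-228) = (-1 + (-5 - 4) - 9)*(-228) = (-1 - 9 - 9)*(-228) = -19*(-228) = 4332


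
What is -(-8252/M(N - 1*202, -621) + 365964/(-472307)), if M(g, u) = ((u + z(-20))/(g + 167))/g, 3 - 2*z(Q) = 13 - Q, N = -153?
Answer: -65029351630064/75096813 ≈ -8.6594e+5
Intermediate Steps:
z(Q) = -5 + Q/2 (z(Q) = 3/2 - (13 - Q)/2 = 3/2 + (-13/2 + Q/2) = -5 + Q/2)
M(g, u) = (-15 + u)/(g*(167 + g)) (M(g, u) = ((u + (-5 + (1/2)*(-20)))/(g + 167))/g = ((u + (-5 - 10))/(167 + g))/g = ((u - 15)/(167 + g))/g = ((-15 + u)/(167 + g))/g = (-15 + u)/(g*(167 + g)))
-(-8252/M(N - 1*202, -621) + 365964/(-472307)) = -(-8252*(-153 - 1*202)*(167 + (-153 - 1*202))/(-15 - 621) + 365964/(-472307)) = -(-8252*(-(-153 - 202)*(167 + (-153 - 202))/636) + 365964*(-1/472307)) = -(-8252/(-636/(-355*(167 - 355))) - 365964/472307) = -(-8252/((-1/355*(-636)/(-188))) - 365964/472307) = -(-8252/((-1/355*(-1/188)*(-636))) - 365964/472307) = -(-8252/(-159/16685) - 365964/472307) = -(-8252*(-16685/159) - 365964/472307) = -(137684620/159 - 365964/472307) = -1*65029351630064/75096813 = -65029351630064/75096813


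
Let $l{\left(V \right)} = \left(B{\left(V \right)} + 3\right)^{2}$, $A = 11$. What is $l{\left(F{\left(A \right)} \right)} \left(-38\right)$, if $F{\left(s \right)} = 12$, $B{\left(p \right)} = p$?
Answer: $-8550$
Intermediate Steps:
$l{\left(V \right)} = \left(3 + V\right)^{2}$ ($l{\left(V \right)} = \left(V + 3\right)^{2} = \left(3 + V\right)^{2}$)
$l{\left(F{\left(A \right)} \right)} \left(-38\right) = \left(3 + 12\right)^{2} \left(-38\right) = 15^{2} \left(-38\right) = 225 \left(-38\right) = -8550$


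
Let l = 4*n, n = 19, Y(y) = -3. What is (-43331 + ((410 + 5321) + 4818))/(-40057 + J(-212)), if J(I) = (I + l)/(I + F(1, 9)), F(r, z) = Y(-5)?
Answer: 7048130/8612119 ≈ 0.81840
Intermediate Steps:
F(r, z) = -3
l = 76 (l = 4*19 = 76)
J(I) = (76 + I)/(-3 + I) (J(I) = (I + 76)/(I - 3) = (76 + I)/(-3 + I))
(-43331 + ((410 + 5321) + 4818))/(-40057 + J(-212)) = (-43331 + ((410 + 5321) + 4818))/(-40057 + (76 - 212)/(-3 - 212)) = (-43331 + (5731 + 4818))/(-40057 - 136/(-215)) = (-43331 + 10549)/(-40057 - 1/215*(-136)) = -32782/(-40057 + 136/215) = -32782/(-8612119/215) = -32782*(-215/8612119) = 7048130/8612119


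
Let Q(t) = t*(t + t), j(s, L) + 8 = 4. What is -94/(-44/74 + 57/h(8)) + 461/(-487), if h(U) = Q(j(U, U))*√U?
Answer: -305483529397/235198111 - 469446528*√2/482953 ≈ -2673.5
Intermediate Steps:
j(s, L) = -4 (j(s, L) = -8 + 4 = -4)
Q(t) = 2*t² (Q(t) = t*(2*t) = 2*t²)
h(U) = 32*√U (h(U) = (2*(-4)²)*√U = (2*16)*√U = 32*√U)
-94/(-44/74 + 57/h(8)) + 461/(-487) = -94/(-44/74 + 57/((32*√8))) + 461/(-487) = -94/(-44*1/74 + 57/((32*(2*√2)))) + 461*(-1/487) = -94/(-22/37 + 57/((64*√2))) - 461/487 = -94/(-22/37 + 57*(√2/128)) - 461/487 = -94/(-22/37 + 57*√2/128) - 461/487 = -461/487 - 94/(-22/37 + 57*√2/128)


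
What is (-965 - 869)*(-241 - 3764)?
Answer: 7345170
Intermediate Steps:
(-965 - 869)*(-241 - 3764) = -1834*(-4005) = 7345170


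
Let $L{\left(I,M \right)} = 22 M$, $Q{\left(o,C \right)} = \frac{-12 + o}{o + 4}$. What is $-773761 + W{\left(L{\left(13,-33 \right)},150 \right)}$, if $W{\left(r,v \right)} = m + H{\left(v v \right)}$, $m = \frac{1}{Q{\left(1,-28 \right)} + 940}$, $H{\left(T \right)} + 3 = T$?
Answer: $- \frac{3522676891}{4689} \approx -7.5126 \cdot 10^{5}$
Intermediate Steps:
$H{\left(T \right)} = -3 + T$
$Q{\left(o,C \right)} = \frac{-12 + o}{4 + o}$
$m = \frac{5}{4689}$ ($m = \frac{1}{\frac{-12 + 1}{4 + 1} + 940} = \frac{1}{\frac{1}{5} \left(-11\right) + 940} = \frac{1}{- \frac{11}{5} + 940} = \frac{1}{\frac{4689}{5}} = \frac{5}{4689} \approx 0.0010663$)
$W{\left(r,v \right)} = - \frac{14062}{4689} + v^{2}$ ($W{\left(r,v \right)} = \frac{5}{4689} + \left(-3 + v v\right) = \frac{5}{4689} + \left(-3 + v^{2}\right) = - \frac{14062}{4689} + v^{2}$)
$-773761 + W{\left(L{\left(13,-33 \right)},150 \right)} = -773761 - \left(\frac{14062}{4689} - 150^{2}\right) = -773761 + \left(- \frac{14062}{4689} + 22500\right) = -773761 + \frac{105488438}{4689} = - \frac{3522676891}{4689}$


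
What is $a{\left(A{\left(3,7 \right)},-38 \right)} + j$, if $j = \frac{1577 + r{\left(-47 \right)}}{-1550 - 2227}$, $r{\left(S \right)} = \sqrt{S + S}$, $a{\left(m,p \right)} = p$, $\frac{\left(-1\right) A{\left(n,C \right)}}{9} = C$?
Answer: $- \frac{145103}{3777} - \frac{i \sqrt{94}}{3777} \approx -38.418 - 0.0025669 i$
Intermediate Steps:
$A{\left(n,C \right)} = - 9 C$
$r{\left(S \right)} = \sqrt{2} \sqrt{S}$ ($r{\left(S \right)} = \sqrt{2 S} = \sqrt{2} \sqrt{S}$)
$j = - \frac{1577}{3777} - \frac{i \sqrt{94}}{3777}$ ($j = \frac{1577 + \sqrt{2} \sqrt{-47}}{-1550 - 2227} = \frac{1577 + \sqrt{2} i \sqrt{47}}{-3777} = \left(1577 + i \sqrt{94}\right) \left(- \frac{1}{3777}\right) = - \frac{1577}{3777} - \frac{i \sqrt{94}}{3777} \approx -0.41753 - 0.0025669 i$)
$a{\left(A{\left(3,7 \right)},-38 \right)} + j = -38 - \left(\frac{1577}{3777} + \frac{i \sqrt{94}}{3777}\right) = - \frac{145103}{3777} - \frac{i \sqrt{94}}{3777}$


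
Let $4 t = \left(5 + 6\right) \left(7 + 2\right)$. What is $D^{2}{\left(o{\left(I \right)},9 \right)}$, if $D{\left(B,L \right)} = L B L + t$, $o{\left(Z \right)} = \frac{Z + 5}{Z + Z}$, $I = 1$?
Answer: $\frac{1147041}{16} \approx 71690.0$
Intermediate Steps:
$t = \frac{99}{4}$ ($t = \frac{\left(5 + 6\right) \left(7 + 2\right)}{4} = \frac{11 \cdot 9}{4} = \frac{1}{4} \cdot 99 = \frac{99}{4} \approx 24.75$)
$o{\left(Z \right)} = \frac{5 + Z}{2 Z}$
$D{\left(B,L \right)} = \frac{99}{4} + B L^{2}$ ($D{\left(B,L \right)} = L B L + \frac{99}{4} = B L L + \frac{99}{4} = B L^{2} + \frac{99}{4} = \frac{99}{4} + B L^{2}$)
$D^{2}{\left(o{\left(I \right)},9 \right)} = \left(\frac{99}{4} + \frac{5 + 1}{2 \cdot 1} \cdot 9^{2}\right)^{2} = \left(\frac{99}{4} + \frac{1}{2} \cdot 1 \cdot 6 \cdot 81\right)^{2} = \left(\frac{99}{4} + 3 \cdot 81\right)^{2} = \left(\frac{99}{4} + 243\right)^{2} = \left(\frac{1071}{4}\right)^{2} = \frac{1147041}{16}$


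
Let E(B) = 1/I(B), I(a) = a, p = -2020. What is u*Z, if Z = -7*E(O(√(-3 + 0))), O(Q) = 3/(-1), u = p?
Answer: -14140/3 ≈ -4713.3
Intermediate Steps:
u = -2020
O(Q) = -3 (O(Q) = 3*(-1) = -3)
E(B) = 1/B
Z = 7/3 (Z = -7/(-3) = -7*(-⅓) = 7/3 ≈ 2.3333)
u*Z = -2020*7/3 = -14140/3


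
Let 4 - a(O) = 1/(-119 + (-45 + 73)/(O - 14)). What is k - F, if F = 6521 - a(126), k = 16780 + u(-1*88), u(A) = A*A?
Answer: 8553329/475 ≈ 18007.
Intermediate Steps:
u(A) = A²
k = 24524 (k = 16780 + (-1*88)² = 16780 + (-88)² = 16780 + 7744 = 24524)
a(O) = 4 - 1/(-119 + 28/(-14 + O)) (a(O) = 4 - 1/(-119 + (-45 + 73)/(O - 14)) = 4 - 1/(-119 + 28/(-14 + O)))
F = 3095571/475 (F = 6521 - (-6790 + 477*126)/(7*(-242 + 17*126)) = 6521 - (-6790 + 60102)/(7*(-242 + 2142)) = 6521 - 53312/(7*1900) = 6521 - 1*1904/475 = 6521 - 1904/475 = 3095571/475 ≈ 6517.0)
k - F = 24524 - 1*3095571/475 = 24524 - 3095571/475 = 8553329/475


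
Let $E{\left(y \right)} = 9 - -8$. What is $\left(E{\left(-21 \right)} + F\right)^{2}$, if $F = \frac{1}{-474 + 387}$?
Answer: $\frac{2184484}{7569} \approx 288.61$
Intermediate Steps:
$E{\left(y \right)} = 17$ ($E{\left(y \right)} = 9 + 8 = 17$)
$F = - \frac{1}{87}$ ($F = \frac{1}{-87} = - \frac{1}{87} \approx -0.011494$)
$\left(E{\left(-21 \right)} + F\right)^{2} = \left(17 - \frac{1}{87}\right)^{2} = \left(\frac{1478}{87}\right)^{2} = \frac{2184484}{7569}$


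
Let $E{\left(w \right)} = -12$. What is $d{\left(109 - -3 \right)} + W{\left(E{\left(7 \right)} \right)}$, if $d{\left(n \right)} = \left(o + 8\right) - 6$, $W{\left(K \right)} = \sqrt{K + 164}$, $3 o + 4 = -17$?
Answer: $-5 + 2 \sqrt{38} \approx 7.3288$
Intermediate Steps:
$o = -7$ ($o = - \frac{4}{3} + \frac{1}{3} \left(-17\right) = - \frac{4}{3} - \frac{17}{3} = -7$)
$W{\left(K \right)} = \sqrt{164 + K}$
$d{\left(n \right)} = -5$ ($d{\left(n \right)} = \left(-7 + 8\right) - 6 = 1 - 6 = -5$)
$d{\left(109 - -3 \right)} + W{\left(E{\left(7 \right)} \right)} = -5 + \sqrt{164 - 12} = -5 + \sqrt{152} = -5 + 2 \sqrt{38}$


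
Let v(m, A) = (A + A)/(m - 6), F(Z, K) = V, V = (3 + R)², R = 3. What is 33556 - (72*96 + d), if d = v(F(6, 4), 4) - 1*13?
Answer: 399851/15 ≈ 26657.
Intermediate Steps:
V = 36 (V = (3 + 3)² = 6² = 36)
F(Z, K) = 36
v(m, A) = 2*A/(-6 + m) (v(m, A) = (2*A)/(-6 + m) = 2*A/(-6 + m))
d = -191/15 (d = 2*4/(-6 + 36) - 1*13 = 2*4/30 - 13 = 2*4*(1/30) - 13 = 4/15 - 13 = -191/15 ≈ -12.733)
33556 - (72*96 + d) = 33556 - (72*96 - 191/15) = 33556 - (6912 - 191/15) = 33556 - 1*103489/15 = 33556 - 103489/15 = 399851/15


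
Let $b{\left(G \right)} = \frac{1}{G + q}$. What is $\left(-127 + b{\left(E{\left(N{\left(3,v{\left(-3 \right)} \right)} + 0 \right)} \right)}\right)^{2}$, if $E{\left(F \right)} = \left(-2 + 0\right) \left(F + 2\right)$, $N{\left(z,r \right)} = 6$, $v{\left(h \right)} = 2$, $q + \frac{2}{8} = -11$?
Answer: $\frac{191739409}{11881} \approx 16138.0$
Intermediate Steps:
$q = - \frac{45}{4}$ ($q = - \frac{1}{4} - 11 = - \frac{45}{4} \approx -11.25$)
$E{\left(F \right)} = -4 - 2 F$ ($E{\left(F \right)} = - 2 \left(2 + F\right) = -4 - 2 F$)
$b{\left(G \right)} = \frac{1}{- \frac{45}{4} + G}$ ($b{\left(G \right)} = \frac{1}{G - \frac{45}{4}} = \frac{1}{- \frac{45}{4} + G}$)
$\left(-127 + b{\left(E{\left(N{\left(3,v{\left(-3 \right)} \right)} + 0 \right)} \right)}\right)^{2} = \left(-127 + \frac{4}{-45 + 4 \left(-4 - 2 \left(6 + 0\right)\right)}\right)^{2} = \left(-127 + \frac{4}{-45 + 4 \left(-4 - 12\right)}\right)^{2} = \left(-127 + \frac{4}{-45 + 4 \left(-16\right)}\right)^{2} = \left(-127 + \frac{4}{-45 - 64}\right)^{2} = \left(-127 + \frac{4}{-109}\right)^{2} = \left(-127 + 4 \left(- \frac{1}{109}\right)\right)^{2} = \left(-127 - \frac{4}{109}\right)^{2} = \left(- \frac{13847}{109}\right)^{2} = \frac{191739409}{11881}$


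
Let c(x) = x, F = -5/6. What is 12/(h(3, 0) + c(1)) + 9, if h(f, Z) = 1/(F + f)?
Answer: 327/19 ≈ 17.211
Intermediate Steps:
F = -5/6 (F = -5*1/6 = -5/6 ≈ -0.83333)
h(f, Z) = 1/(-5/6 + f)
12/(h(3, 0) + c(1)) + 9 = 12/(6/(-5 + 6*3) + 1) + 9 = 12/(6/(-5 + 18) + 1) + 9 = 12/(6/13 + 1) + 9 = 12/(19/13) + 9 = (13/19)*12 + 9 = 156/19 + 9 = 327/19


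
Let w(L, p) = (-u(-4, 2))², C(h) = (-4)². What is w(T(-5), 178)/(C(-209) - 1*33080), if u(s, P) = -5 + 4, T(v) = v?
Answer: -1/33064 ≈ -3.0244e-5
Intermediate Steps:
C(h) = 16
u(s, P) = -1
w(L, p) = 1 (w(L, p) = (-1*(-1))² = 1² = 1)
w(T(-5), 178)/(C(-209) - 1*33080) = 1/(16 - 1*33080) = 1/(16 - 33080) = 1/(-33064) = 1*(-1/33064) = -1/33064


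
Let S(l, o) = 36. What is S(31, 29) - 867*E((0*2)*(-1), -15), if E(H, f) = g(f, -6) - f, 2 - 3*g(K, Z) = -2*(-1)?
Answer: -12969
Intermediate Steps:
g(K, Z) = 0 (g(K, Z) = 2/3 - (-2)*(-1)/3 = 2/3 - 1/3*2 = 2/3 - 2/3 = 0)
E(H, f) = -f (E(H, f) = 0 - f = -f)
S(31, 29) - 867*E((0*2)*(-1), -15) = 36 - (-867)*(-15) = 36 - 867*15 = 36 - 13005 = -12969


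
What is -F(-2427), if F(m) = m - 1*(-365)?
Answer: 2062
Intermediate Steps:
F(m) = 365 + m (F(m) = m + 365 = 365 + m)
-F(-2427) = -(365 - 2427) = -1*(-2062) = 2062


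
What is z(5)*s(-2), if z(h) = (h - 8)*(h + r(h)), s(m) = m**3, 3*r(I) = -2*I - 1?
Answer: 32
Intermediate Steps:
r(I) = -1/3 - 2*I/3 (r(I) = (-2*I - 1)/3 = (-1 - 2*I)/3 = -1/3 - 2*I/3)
z(h) = (-8 + h)*(-1/3 + h/3) (z(h) = (h - 8)*(h + (-1/3 - 2*h/3)) = (-8 + h)*(-1/3 + h/3))
z(5)*s(-2) = (8/3 - 3*5 + (1/3)*5**2)*(-2)**3 = (8/3 - 15 + (1/3)*25)*(-8) = (8/3 - 15 + 25/3)*(-8) = -4*(-8) = 32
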